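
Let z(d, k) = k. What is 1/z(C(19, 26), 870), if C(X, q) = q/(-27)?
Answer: 1/870 ≈ 0.0011494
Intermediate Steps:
C(X, q) = -q/27 (C(X, q) = q*(-1/27) = -q/27)
1/z(C(19, 26), 870) = 1/870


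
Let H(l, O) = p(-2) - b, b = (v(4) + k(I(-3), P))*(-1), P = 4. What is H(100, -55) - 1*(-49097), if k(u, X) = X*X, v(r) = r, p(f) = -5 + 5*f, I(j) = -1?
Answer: 49102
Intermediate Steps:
k(u, X) = X²
b = -20 (b = (4 + 4²)*(-1) = (4 + 16)*(-1) = 20*(-1) = -20)
H(l, O) = 5 (H(l, O) = (-5 + 5*(-2)) - 1*(-20) = (-5 - 10) + 20 = -15 + 20 = 5)
H(100, -55) - 1*(-49097) = 5 - 1*(-49097) = 5 + 49097 = 49102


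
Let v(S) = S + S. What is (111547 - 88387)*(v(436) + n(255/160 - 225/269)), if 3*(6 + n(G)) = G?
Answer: 21587149395/1076 ≈ 2.0062e+7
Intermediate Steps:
v(S) = 2*S
n(G) = -6 + G/3
(111547 - 88387)*(v(436) + n(255/160 - 225/269)) = (111547 - 88387)*(2*436 + (-6 + (255/160 - 225/269)/3)) = 23160*(872 + (-6 + (255*(1/160) - 225*1/269)/3)) = 23160*(872 + (-6 + (51/32 - 225/269)/3)) = 23160*(872 + (-6 + (⅓)*(6519/8608))) = 23160*(872 + (-6 + 2173/8608)) = 23160*(872 - 49475/8608) = 23160*(7456701/8608) = 21587149395/1076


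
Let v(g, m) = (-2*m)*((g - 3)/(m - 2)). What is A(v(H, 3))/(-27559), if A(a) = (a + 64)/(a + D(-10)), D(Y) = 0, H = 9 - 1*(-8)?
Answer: -5/578739 ≈ -8.6395e-6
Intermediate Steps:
H = 17 (H = 9 + 8 = 17)
v(g, m) = -2*m*(-3 + g)/(-2 + m) (v(g, m) = (-2*m)*((-3 + g)/(-2 + m)) = -2*m*(-3 + g)/(-2 + m))
A(a) = (64 + a)/a (A(a) = (a + 64)/(a + 0) = (64 + a)/a)
A(v(H, 3))/(-27559) = ((64 + 2*3*(3 - 1*17)/(-2 + 3))/((2*3*(3 - 1*17)/(-2 + 3))))/(-27559) = ((64 + 2*3*(3 - 17)/1)/((2*3*(3 - 17)/1)))*(-1/27559) = ((64 + 2*3*1*(-14))/((2*3*1*(-14))))*(-1/27559) = ((64 - 84)/(-84))*(-1/27559) = -1/84*(-20)*(-1/27559) = (5/21)*(-1/27559) = -5/578739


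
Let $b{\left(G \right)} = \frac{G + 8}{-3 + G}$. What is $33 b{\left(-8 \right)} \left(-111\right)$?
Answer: $0$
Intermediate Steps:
$b{\left(G \right)} = \frac{8 + G}{-3 + G}$
$33 b{\left(-8 \right)} \left(-111\right) = 33 \frac{8 - 8}{-3 - 8} \left(-111\right) = 33 \frac{1}{-11} \cdot 0 \left(-111\right) = 33 \left(\left(- \frac{1}{11}\right) 0\right) \left(-111\right) = 33 \cdot 0 \left(-111\right) = 0 \left(-111\right) = 0$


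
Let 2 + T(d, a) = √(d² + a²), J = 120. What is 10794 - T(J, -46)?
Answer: 10796 - 2*√4129 ≈ 10667.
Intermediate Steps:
T(d, a) = -2 + √(a² + d²) (T(d, a) = -2 + √(d² + a²) = -2 + √(a² + d²))
10794 - T(J, -46) = 10794 - (-2 + √((-46)² + 120²)) = 10794 - (-2 + √(2116 + 14400)) = 10794 - (-2 + √16516) = 10794 - (-2 + 2*√4129) = 10794 + (2 - 2*√4129) = 10796 - 2*√4129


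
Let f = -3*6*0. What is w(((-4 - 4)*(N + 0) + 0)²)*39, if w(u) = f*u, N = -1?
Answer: 0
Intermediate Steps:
f = 0 (f = -18*0 = 0)
w(u) = 0 (w(u) = 0*u = 0)
w(((-4 - 4)*(N + 0) + 0)²)*39 = 0*39 = 0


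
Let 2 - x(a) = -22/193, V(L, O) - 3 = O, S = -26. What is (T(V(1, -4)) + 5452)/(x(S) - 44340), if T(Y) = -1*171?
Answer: -1019233/8557212 ≈ -0.11911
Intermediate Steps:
V(L, O) = 3 + O
T(Y) = -171
x(a) = 408/193 (x(a) = 2 - (-22)/193 = 2 - 1*(-22/193) = 2 + 22/193 = 408/193)
(T(V(1, -4)) + 5452)/(x(S) - 44340) = (-171 + 5452)/(408/193 - 44340) = 5281/(-8557212/193) = 5281*(-193/8557212) = -1019233/8557212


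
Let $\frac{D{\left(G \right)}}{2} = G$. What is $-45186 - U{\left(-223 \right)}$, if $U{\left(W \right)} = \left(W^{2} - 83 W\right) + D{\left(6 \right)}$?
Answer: $-113436$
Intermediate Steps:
$D{\left(G \right)} = 2 G$
$U{\left(W \right)} = 12 + W^{2} - 83 W$ ($U{\left(W \right)} = \left(W^{2} - 83 W\right) + 2 \cdot 6 = \left(W^{2} - 83 W\right) + 12 = 12 + W^{2} - 83 W$)
$-45186 - U{\left(-223 \right)} = -45186 - \left(12 + \left(-223\right)^{2} - -18509\right) = -45186 - \left(12 + 49729 + 18509\right) = -45186 - 68250 = -113436$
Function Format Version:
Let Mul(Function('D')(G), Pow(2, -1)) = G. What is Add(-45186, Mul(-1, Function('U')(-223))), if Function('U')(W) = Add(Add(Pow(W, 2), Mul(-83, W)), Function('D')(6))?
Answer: -113436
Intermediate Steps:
Function('D')(G) = Mul(2, G)
Function('U')(W) = Add(12, Pow(W, 2), Mul(-83, W)) (Function('U')(W) = Add(Add(Pow(W, 2), Mul(-83, W)), Mul(2, 6)) = Add(Add(Pow(W, 2), Mul(-83, W)), 12) = Add(12, Pow(W, 2), Mul(-83, W)))
Add(-45186, Mul(-1, Function('U')(-223))) = Add(-45186, Mul(-1, Add(12, Pow(-223, 2), Mul(-83, -223)))) = Add(-45186, Mul(-1, Add(12, 49729, 18509))) = Add(-45186, Mul(-1, 68250)) = Add(-45186, -68250) = -113436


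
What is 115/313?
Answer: 115/313 ≈ 0.36741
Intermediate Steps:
115/313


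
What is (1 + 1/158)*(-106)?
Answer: -8427/79 ≈ -106.67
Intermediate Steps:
(1 + 1/158)*(-106) = (159/158)*(-106) = -8427/79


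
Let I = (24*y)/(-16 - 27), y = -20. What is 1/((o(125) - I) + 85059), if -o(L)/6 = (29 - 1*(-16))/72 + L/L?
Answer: 172/14626551 ≈ 1.1759e-5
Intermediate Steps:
o(L) = -39/4 (o(L) = -6*((29 - 1*(-16))/72 + L/L) = -6*((29 + 16)*(1/72) + 1) = -6*(45*(1/72) + 1) = -6*(5/8 + 1) = -6*13/8 = -39/4)
I = 480/43 (I = (24*(-20))/(-16 - 27) = -480/(-43) = -480*(-1/43) = 480/43 ≈ 11.163)
1/((o(125) - I) + 85059) = 1/((-39/4 - 1*480/43) + 85059) = 1/((-39/4 - 480/43) + 85059) = 1/(-3597/172 + 85059) = 1/(14626551/172) = 172/14626551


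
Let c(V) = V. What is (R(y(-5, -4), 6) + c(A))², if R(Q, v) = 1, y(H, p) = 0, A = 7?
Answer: 64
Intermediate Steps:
(R(y(-5, -4), 6) + c(A))² = (1 + 7)² = 8² = 64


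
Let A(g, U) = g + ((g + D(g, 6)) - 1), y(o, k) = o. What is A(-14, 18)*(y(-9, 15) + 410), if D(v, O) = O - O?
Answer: -11629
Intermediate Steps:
D(v, O) = 0
A(g, U) = -1 + 2*g (A(g, U) = g + ((g + 0) - 1) = g + (g - 1) = g + (-1 + g) = -1 + 2*g)
A(-14, 18)*(y(-9, 15) + 410) = (-1 + 2*(-14))*(-9 + 410) = (-1 - 28)*401 = -29*401 = -11629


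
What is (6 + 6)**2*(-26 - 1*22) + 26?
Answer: -6886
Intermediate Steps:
(6 + 6)**2*(-26 - 1*22) + 26 = 12**2*(-26 - 22) + 26 = 144*(-48) + 26 = -6912 + 26 = -6886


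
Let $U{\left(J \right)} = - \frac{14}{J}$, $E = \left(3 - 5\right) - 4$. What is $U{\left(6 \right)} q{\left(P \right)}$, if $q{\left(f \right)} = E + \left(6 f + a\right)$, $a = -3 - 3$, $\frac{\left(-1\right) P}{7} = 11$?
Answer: $1106$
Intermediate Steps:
$P = -77$ ($P = \left(-7\right) 11 = -77$)
$E = -6$ ($E = -2 - 4 = -6$)
$a = -6$ ($a = -3 - 3 = -6$)
$q{\left(f \right)} = -12 + 6 f$ ($q{\left(f \right)} = -6 + \left(6 f - 6\right) = -6 + \left(-6 + 6 f\right) = -12 + 6 f$)
$U{\left(6 \right)} q{\left(P \right)} = - \frac{14}{6} \left(-12 + 6 \left(-77\right)\right) = \left(-14\right) \frac{1}{6} \left(-12 - 462\right) = \left(- \frac{7}{3}\right) \left(-474\right) = 1106$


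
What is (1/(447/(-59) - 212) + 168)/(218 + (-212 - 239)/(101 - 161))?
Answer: 26116572/35058821 ≈ 0.74494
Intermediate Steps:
(1/(447/(-59) - 212) + 168)/(218 + (-212 - 239)/(101 - 161)) = (1/(447*(-1/59) - 212) + 168)/(218 - 451/(-60)) = (1/(-447/59 - 212) + 168)/(218 - 451*(-1/60)) = (1/(-12955/59) + 168)/(218 + 451/60) = (-59/12955 + 168)/(13531/60) = (2176381/12955)*(60/13531) = 26116572/35058821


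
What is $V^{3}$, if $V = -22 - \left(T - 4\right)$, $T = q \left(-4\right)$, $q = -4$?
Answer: $-39304$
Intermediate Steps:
$T = 16$ ($T = \left(-4\right) \left(-4\right) = 16$)
$V = -34$ ($V = -22 - \left(16 - 4\right) = -22 - 12 = -34$)
$V^{3} = \left(-34\right)^{3} = -39304$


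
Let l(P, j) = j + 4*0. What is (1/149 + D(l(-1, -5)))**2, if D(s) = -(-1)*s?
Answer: 553536/22201 ≈ 24.933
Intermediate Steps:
l(P, j) = j (l(P, j) = j + 0 = j)
D(s) = s
(1/149 + D(l(-1, -5)))**2 = (1/149 - 5)**2 = (-744/149)**2 = 553536/22201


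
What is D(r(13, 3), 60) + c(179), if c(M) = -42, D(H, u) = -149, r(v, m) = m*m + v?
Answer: -191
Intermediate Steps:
r(v, m) = v + m² (r(v, m) = m² + v = v + m²)
D(r(13, 3), 60) + c(179) = -149 - 42 = -191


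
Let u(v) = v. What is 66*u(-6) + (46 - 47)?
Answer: -397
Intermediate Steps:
66*u(-6) + (46 - 47) = 66*(-6) + (46 - 47) = -396 - 1 = -397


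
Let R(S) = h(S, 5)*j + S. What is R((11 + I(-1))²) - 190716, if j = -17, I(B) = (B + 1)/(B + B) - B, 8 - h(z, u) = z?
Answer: -188260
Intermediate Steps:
h(z, u) = 8 - z
I(B) = -B + (1 + B)/(2*B) (I(B) = (1 + B)/((2*B)) - B = (1 + B)*(1/(2*B)) - B = (1 + B)/(2*B) - B = -B + (1 + B)/(2*B))
R(S) = -136 + 18*S (R(S) = (8 - S)*(-17) + S = (-136 + 17*S) + S = -136 + 18*S)
R((11 + I(-1))²) - 190716 = (-136 + 18*(11 + (½ + (½)/(-1) - 1*(-1)))²) - 190716 = (-136 + 18*(11 + (½ + (½)*(-1) + 1))²) - 190716 = (-136 + 18*(11 + (½ - ½ + 1))²) - 190716 = (-136 + 18*(11 + 1)²) - 190716 = (-136 + 18*12²) - 190716 = (-136 + 18*144) - 190716 = (-136 + 2592) - 190716 = 2456 - 190716 = -188260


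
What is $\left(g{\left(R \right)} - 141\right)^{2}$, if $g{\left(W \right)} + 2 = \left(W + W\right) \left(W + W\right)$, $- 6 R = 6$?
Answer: $19321$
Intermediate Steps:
$R = -1$ ($R = \left(- \frac{1}{6}\right) 6 = -1$)
$g{\left(W \right)} = -2 + 4 W^{2}$ ($g{\left(W \right)} = -2 + \left(W + W\right) \left(W + W\right) = -2 + 2 W 2 W = -2 + 4 W^{2}$)
$\left(g{\left(R \right)} - 141\right)^{2} = \left(\left(-2 + 4 \left(-1\right)^{2}\right) - 141\right)^{2} = \left(\left(-2 + 4 \cdot 1\right) - 141\right)^{2} = \left(\left(-2 + 4\right) - 141\right)^{2} = \left(2 - 141\right)^{2} = \left(-139\right)^{2} = 19321$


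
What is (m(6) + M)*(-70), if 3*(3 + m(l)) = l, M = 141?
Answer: -9800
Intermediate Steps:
m(l) = -3 + l/3
(m(6) + M)*(-70) = ((-3 + (⅓)*6) + 141)*(-70) = ((-3 + 2) + 141)*(-70) = (-1 + 141)*(-70) = 140*(-70) = -9800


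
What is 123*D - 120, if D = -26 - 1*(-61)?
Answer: 4185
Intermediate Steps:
D = 35 (D = -26 + 61 = 35)
123*D - 120 = 123*35 - 120 = 4305 - 120 = 4185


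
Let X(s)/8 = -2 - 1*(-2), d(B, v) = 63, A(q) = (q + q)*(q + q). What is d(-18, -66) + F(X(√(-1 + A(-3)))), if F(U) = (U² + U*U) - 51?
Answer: 12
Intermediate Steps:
A(q) = 4*q² (A(q) = (2*q)*(2*q) = 4*q²)
X(s) = 0 (X(s) = 8*(-2 - 1*(-2)) = 8*(-2 + 2) = 8*0 = 0)
F(U) = -51 + 2*U² (F(U) = (U² + U²) - 51 = 2*U² - 51 = -51 + 2*U²)
d(-18, -66) + F(X(√(-1 + A(-3)))) = 63 + (-51 + 2*0²) = 63 + (-51 + 2*0) = 63 + (-51 + 0) = 63 - 51 = 12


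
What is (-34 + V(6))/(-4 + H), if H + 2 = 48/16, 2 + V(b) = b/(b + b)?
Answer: 71/6 ≈ 11.833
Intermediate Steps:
V(b) = -3/2 (V(b) = -2 + b/(b + b) = -2 + b/((2*b)) = -2 + (1/(2*b))*b = -2 + ½ = -3/2)
H = 1 (H = -2 + 48/16 = -2 + 48*(1/16) = -2 + 3 = 1)
(-34 + V(6))/(-4 + H) = (-34 - 3/2)/(-4 + 1) = -71/2/(-3) = -⅓*(-71/2) = 71/6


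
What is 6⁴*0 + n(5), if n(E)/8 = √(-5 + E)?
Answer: 0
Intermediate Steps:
n(E) = 8*√(-5 + E)
6⁴*0 + n(5) = 6⁴*0 + 8*√(-5 + 5) = 1296*0 + 8*√0 = 0 + 8*0 = 0 + 0 = 0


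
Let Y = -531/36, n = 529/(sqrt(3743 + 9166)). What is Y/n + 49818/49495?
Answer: 2622/2605 - 59*sqrt(12909)/2116 ≈ -2.1615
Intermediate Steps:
n = 529*sqrt(12909)/12909 (n = 529/(sqrt(12909)) = 529*(sqrt(12909)/12909) = 529*sqrt(12909)/12909 ≈ 4.6560)
Y = -59/4 (Y = -531*1/36 = -59/4 ≈ -14.750)
Y/n + 49818/49495 = -59*sqrt(12909)/529/4 + 49818/49495 = -59*sqrt(12909)/2116 + 49818*(1/49495) = -59*sqrt(12909)/2116 + 2622/2605 = 2622/2605 - 59*sqrt(12909)/2116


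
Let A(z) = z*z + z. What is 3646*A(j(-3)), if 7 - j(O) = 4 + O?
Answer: 153132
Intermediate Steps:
j(O) = 3 - O (j(O) = 7 - (4 + O) = 7 + (-4 - O) = 3 - O)
A(z) = z + z² (A(z) = z² + z = z + z²)
3646*A(j(-3)) = 3646*((3 - 1*(-3))*(1 + (3 - 1*(-3)))) = 3646*((3 + 3)*(1 + (3 + 3))) = 3646*(6*(1 + 6)) = 3646*(6*7) = 3646*42 = 153132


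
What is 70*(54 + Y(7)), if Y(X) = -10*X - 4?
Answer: -1400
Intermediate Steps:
Y(X) = -4 - 10*X
70*(54 + Y(7)) = 70*(54 + (-4 - 10*7)) = 70*(54 + (-4 - 70)) = 70*(54 - 74) = 70*(-20) = -1400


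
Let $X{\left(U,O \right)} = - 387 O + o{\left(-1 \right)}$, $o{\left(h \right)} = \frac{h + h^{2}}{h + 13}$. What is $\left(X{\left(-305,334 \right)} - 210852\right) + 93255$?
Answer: $-246855$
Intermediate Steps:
$o{\left(h \right)} = \frac{h + h^{2}}{13 + h}$
$X{\left(U,O \right)} = - 387 O$ ($X{\left(U,O \right)} = - 387 O - \frac{1 - 1}{13 - 1} = - 387 O - \frac{1}{12} \cdot 0 = - 387 O + 0 = - 387 O$)
$\left(X{\left(-305,334 \right)} - 210852\right) + 93255 = \left(\left(-387\right) 334 - 210852\right) + 93255 = \left(-129258 - 210852\right) + 93255 = -340110 + 93255 = -246855$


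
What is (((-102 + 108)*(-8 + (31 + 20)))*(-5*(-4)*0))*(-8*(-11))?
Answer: 0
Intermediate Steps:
(((-102 + 108)*(-8 + (31 + 20)))*(-5*(-4)*0))*(-8*(-11)) = ((6*(-8 + 51))*(20*0))*88 = ((6*43)*0)*88 = (258*0)*88 = 0*88 = 0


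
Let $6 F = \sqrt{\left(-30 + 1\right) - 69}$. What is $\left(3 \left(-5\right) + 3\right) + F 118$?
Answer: $-12 + \frac{413 i \sqrt{2}}{3} \approx -12.0 + 194.69 i$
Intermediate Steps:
$F = \frac{7 i \sqrt{2}}{6}$ ($F = \frac{\sqrt{\left(-30 + 1\right) - 69}}{6} = \frac{\sqrt{-29 - 69}}{6} = \frac{\sqrt{-98}}{6} = \frac{7 i \sqrt{2}}{6} \approx 1.6499 i$)
$\left(3 \left(-5\right) + 3\right) + F 118 = \left(3 \left(-5\right) + 3\right) + \frac{7 i \sqrt{2}}{6} \cdot 118 = \left(-15 + 3\right) + \frac{413 i \sqrt{2}}{3} = -12 + \frac{413 i \sqrt{2}}{3}$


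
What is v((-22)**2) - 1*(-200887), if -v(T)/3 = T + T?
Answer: 197983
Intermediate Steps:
v(T) = -6*T (v(T) = -3*(T + T) = -6*T)
v((-22)**2) - 1*(-200887) = -6*(-22)**2 - 1*(-200887) = -6*484 + 200887 = -2904 + 200887 = 197983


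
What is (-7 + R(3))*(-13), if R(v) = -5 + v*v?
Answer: 39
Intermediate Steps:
R(v) = -5 + v²
(-7 + R(3))*(-13) = (-7 + (-5 + 3²))*(-13) = (-7 + (-5 + 9))*(-13) = (-7 + 4)*(-13) = -3*(-13) = 39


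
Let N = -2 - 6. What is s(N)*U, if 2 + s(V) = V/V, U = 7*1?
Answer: -7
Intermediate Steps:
U = 7
N = -8
s(V) = -1 (s(V) = -2 + V/V = -2 + 1 = -1)
s(N)*U = -1*7 = -7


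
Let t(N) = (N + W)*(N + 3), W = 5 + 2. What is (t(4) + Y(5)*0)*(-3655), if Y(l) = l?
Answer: -281435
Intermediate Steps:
W = 7
t(N) = (3 + N)*(7 + N) (t(N) = (N + 7)*(N + 3) = (7 + N)*(3 + N) = (3 + N)*(7 + N))
(t(4) + Y(5)*0)*(-3655) = ((21 + 4**2 + 10*4) + 5*0)*(-3655) = ((21 + 16 + 40) + 0)*(-3655) = (77 + 0)*(-3655) = 77*(-3655) = -281435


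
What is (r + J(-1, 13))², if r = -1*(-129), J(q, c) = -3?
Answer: 15876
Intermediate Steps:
r = 129
(r + J(-1, 13))² = (129 - 3)² = 126² = 15876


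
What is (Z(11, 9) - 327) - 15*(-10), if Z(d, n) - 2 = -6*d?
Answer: -241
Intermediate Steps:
Z(d, n) = 2 - 6*d
(Z(11, 9) - 327) - 15*(-10) = ((2 - 6*11) - 327) - 15*(-10) = ((2 - 66) - 327) + 150 = (-64 - 327) + 150 = -391 + 150 = -241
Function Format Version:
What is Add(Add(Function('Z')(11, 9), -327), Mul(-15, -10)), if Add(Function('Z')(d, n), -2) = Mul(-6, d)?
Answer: -241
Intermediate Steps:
Function('Z')(d, n) = Add(2, Mul(-6, d))
Add(Add(Function('Z')(11, 9), -327), Mul(-15, -10)) = Add(Add(Add(2, Mul(-6, 11)), -327), Mul(-15, -10)) = Add(Add(Add(2, -66), -327), 150) = Add(Add(-64, -327), 150) = Add(-391, 150) = -241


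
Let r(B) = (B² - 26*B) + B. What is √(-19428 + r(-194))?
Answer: 3*√2562 ≈ 151.85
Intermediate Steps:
r(B) = B² - 25*B
√(-19428 + r(-194)) = √(-19428 - 194*(-25 - 194)) = √(-19428 - 194*(-219)) = √(-19428 + 42486) = √23058 = 3*√2562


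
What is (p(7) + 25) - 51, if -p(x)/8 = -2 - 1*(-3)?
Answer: -34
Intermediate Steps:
p(x) = -8 (p(x) = -8*(-2 - 1*(-3)) = -8*(-2 + 3) = -8*1 = -8)
(p(7) + 25) - 51 = (-8 + 25) - 51 = 17 - 51 = -34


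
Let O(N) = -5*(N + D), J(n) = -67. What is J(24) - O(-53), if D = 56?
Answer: -52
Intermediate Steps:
O(N) = -280 - 5*N (O(N) = -5*(N + 56) = -5*(56 + N) = -280 - 5*N)
J(24) - O(-53) = -67 - (-280 - 5*(-53)) = -67 - (-280 + 265) = -67 - 1*(-15) = -67 + 15 = -52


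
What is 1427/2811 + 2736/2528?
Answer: 706147/444138 ≈ 1.5899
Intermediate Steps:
1427/2811 + 2736/2528 = 1427*(1/2811) + 2736*(1/2528) = 1427/2811 + 171/158 = 706147/444138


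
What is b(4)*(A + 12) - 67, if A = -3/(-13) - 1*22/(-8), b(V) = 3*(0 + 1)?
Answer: -1147/52 ≈ -22.058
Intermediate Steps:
b(V) = 3 (b(V) = 3*1 = 3)
A = 155/52 (A = -3*(-1/13) - 22*(-⅛) = 3/13 + 11/4 = 155/52 ≈ 2.9808)
b(4)*(A + 12) - 67 = 3*(155/52 + 12) - 67 = 3*(779/52) - 67 = 2337/52 - 67 = -1147/52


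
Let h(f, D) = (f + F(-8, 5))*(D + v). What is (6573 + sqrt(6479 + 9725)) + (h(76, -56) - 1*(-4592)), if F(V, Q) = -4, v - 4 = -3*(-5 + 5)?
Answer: 7421 + 2*sqrt(4051) ≈ 7548.3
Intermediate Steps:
v = 4 (v = 4 - 3*(-5 + 5) = 4 - 3*0 = 4 + 0 = 4)
h(f, D) = (-4 + f)*(4 + D) (h(f, D) = (f - 4)*(D + 4) = (-4 + f)*(4 + D))
(6573 + sqrt(6479 + 9725)) + (h(76, -56) - 1*(-4592)) = (6573 + sqrt(6479 + 9725)) + ((-16 - 4*(-56) + 4*76 - 56*76) - 1*(-4592)) = (6573 + sqrt(16204)) + ((-16 + 224 + 304 - 4256) + 4592) = (6573 + 2*sqrt(4051)) + (-3744 + 4592) = (6573 + 2*sqrt(4051)) + 848 = 7421 + 2*sqrt(4051)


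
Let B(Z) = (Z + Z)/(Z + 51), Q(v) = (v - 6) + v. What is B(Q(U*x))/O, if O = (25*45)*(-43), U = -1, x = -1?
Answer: 8/2273625 ≈ 3.5186e-6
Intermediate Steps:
O = -48375 (O = 1125*(-43) = -48375)
Q(v) = -6 + 2*v (Q(v) = (-6 + v) + v = -6 + 2*v)
B(Z) = 2*Z/(51 + Z) (B(Z) = (2*Z)/(51 + Z) = 2*Z/(51 + Z))
B(Q(U*x))/O = (2*(-6 + 2*(-1*(-1)))/(51 + (-6 + 2*(-1*(-1)))))/(-48375) = (2*(-6 + 2*1)/(51 + (-6 + 2*1)))*(-1/48375) = (2*(-6 + 2)/(51 + (-6 + 2)))*(-1/48375) = (2*(-4)/(51 - 4))*(-1/48375) = (2*(-4)/47)*(-1/48375) = (2*(-4)*(1/47))*(-1/48375) = -8/47*(-1/48375) = 8/2273625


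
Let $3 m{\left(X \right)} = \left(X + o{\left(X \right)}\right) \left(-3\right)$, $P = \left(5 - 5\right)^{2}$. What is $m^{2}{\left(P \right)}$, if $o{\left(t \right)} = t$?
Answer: $0$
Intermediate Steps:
$P = 0$ ($P = 0^{2} = 0$)
$m{\left(X \right)} = - 2 X$ ($m{\left(X \right)} = \frac{\left(X + X\right) \left(-3\right)}{3} = \frac{2 X \left(-3\right)}{3} = \frac{\left(-6\right) X}{3} = - 2 X$)
$m^{2}{\left(P \right)} = \left(\left(-2\right) 0\right)^{2} = 0^{2} = 0$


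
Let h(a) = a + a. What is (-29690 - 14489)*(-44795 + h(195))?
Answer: 1961768495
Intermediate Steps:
h(a) = 2*a
(-29690 - 14489)*(-44795 + h(195)) = (-29690 - 14489)*(-44795 + 2*195) = -44179*(-44795 + 390) = -44179*(-44405) = 1961768495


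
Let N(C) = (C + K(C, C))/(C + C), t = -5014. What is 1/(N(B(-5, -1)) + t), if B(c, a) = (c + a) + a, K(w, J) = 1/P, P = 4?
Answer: -56/280757 ≈ -0.00019946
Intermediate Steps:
K(w, J) = ¼ (K(w, J) = 1/4 = ¼)
B(c, a) = c + 2*a (B(c, a) = (a + c) + a = c + 2*a)
N(C) = (¼ + C)/(2*C) (N(C) = (C + ¼)/(C + C) = (¼ + C)/((2*C)) = (¼ + C)*(1/(2*C)) = (¼ + C)/(2*C))
1/(N(B(-5, -1)) + t) = 1/((1 + 4*(-5 + 2*(-1)))/(8*(-5 + 2*(-1))) - 5014) = 1/((1 + 4*(-5 - 2))/(8*(-5 - 2)) - 5014) = 1/((⅛)*(1 + 4*(-7))/(-7) - 5014) = 1/((⅛)*(-⅐)*(1 - 28) - 5014) = 1/((⅛)*(-⅐)*(-27) - 5014) = 1/(27/56 - 5014) = 1/(-280757/56) = -56/280757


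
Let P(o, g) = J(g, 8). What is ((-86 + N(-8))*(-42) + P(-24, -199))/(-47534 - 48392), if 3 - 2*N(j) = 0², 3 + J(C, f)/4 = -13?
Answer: -3485/95926 ≈ -0.036330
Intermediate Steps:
J(C, f) = -64 (J(C, f) = -12 + 4*(-13) = -12 - 52 = -64)
N(j) = 3/2 (N(j) = 3/2 - ½*0² = 3/2 - ½*0 = 3/2 + 0 = 3/2)
P(o, g) = -64
((-86 + N(-8))*(-42) + P(-24, -199))/(-47534 - 48392) = ((-86 + 3/2)*(-42) - 64)/(-47534 - 48392) = (-169/2*(-42) - 64)/(-95926) = (3549 - 64)*(-1/95926) = 3485*(-1/95926) = -3485/95926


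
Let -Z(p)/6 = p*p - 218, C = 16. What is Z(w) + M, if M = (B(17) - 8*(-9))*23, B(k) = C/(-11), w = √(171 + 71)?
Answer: 16264/11 ≈ 1478.5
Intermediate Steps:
w = 11*√2 (w = √242 = 11*√2 ≈ 15.556)
B(k) = -16/11 (B(k) = 16/(-11) = 16*(-1/11) = -16/11)
Z(p) = 1308 - 6*p² (Z(p) = -6*(p*p - 218) = -6*(p² - 218) = -6*(-218 + p²) = 1308 - 6*p²)
M = 17848/11 (M = (-16/11 - 8*(-9))*23 = (-16/11 + 72)*23 = (776/11)*23 = 17848/11 ≈ 1622.5)
Z(w) + M = (1308 - 6*(11*√2)²) + 17848/11 = (1308 - 6*242) + 17848/11 = (1308 - 1452) + 17848/11 = -144 + 17848/11 = 16264/11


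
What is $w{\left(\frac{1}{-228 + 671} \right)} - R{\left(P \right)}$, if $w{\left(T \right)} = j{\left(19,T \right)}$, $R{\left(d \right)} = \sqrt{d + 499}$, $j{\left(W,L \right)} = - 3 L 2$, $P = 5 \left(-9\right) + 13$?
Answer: $- \frac{6}{443} - \sqrt{467} \approx -21.624$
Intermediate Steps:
$P = -32$ ($P = -45 + 13 = -32$)
$j{\left(W,L \right)} = - 6 L$
$R{\left(d \right)} = \sqrt{499 + d}$
$w{\left(T \right)} = - 6 T$
$w{\left(\frac{1}{-228 + 671} \right)} - R{\left(P \right)} = - \frac{6}{-228 + 671} - \sqrt{499 - 32} = - \frac{6}{443} - \sqrt{467}$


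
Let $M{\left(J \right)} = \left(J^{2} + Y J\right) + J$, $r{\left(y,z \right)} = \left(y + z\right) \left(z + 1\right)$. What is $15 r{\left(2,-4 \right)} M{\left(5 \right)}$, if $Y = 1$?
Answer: $3150$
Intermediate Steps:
$r{\left(y,z \right)} = \left(1 + z\right) \left(y + z\right)$ ($r{\left(y,z \right)} = \left(y + z\right) \left(1 + z\right) = \left(1 + z\right) \left(y + z\right)$)
$M{\left(J \right)} = J^{2} + 2 J$ ($M{\left(J \right)} = \left(J^{2} + 1 J\right) + J = \left(J^{2} + J\right) + J = \left(J + J^{2}\right) + J = J^{2} + 2 J$)
$15 r{\left(2,-4 \right)} M{\left(5 \right)} = 15 \left(2 - 4 + \left(-4\right)^{2} + 2 \left(-4\right)\right) 5 \left(2 + 5\right) = 15 \left(2 - 4 + 16 - 8\right) 5 \cdot 7 = 15 \cdot 6 \cdot 35 = 90 \cdot 35 = 3150$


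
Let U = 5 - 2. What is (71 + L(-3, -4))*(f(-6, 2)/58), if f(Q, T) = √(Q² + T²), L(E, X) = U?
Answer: 74*√10/29 ≈ 8.0693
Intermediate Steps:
U = 3
L(E, X) = 3
(71 + L(-3, -4))*(f(-6, 2)/58) = (71 + 3)*(√((-6)² + 2²)/58) = 74*(√(36 + 4)*(1/58)) = 74*(√40*(1/58)) = 74*((2*√10)*(1/58)) = 74*(√10/29) = 74*√10/29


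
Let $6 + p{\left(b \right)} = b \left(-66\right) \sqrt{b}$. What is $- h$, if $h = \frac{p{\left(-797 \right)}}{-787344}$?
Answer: $- \frac{1}{131224} + \frac{8767 i \sqrt{797}}{131224} \approx -7.6206 \cdot 10^{-6} + 1.8861 i$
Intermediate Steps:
$p{\left(b \right)} = -6 - 66 b^{\frac{3}{2}}$ ($p{\left(b \right)} = -6 + b \left(-66\right) \sqrt{b} = -6 + - 66 b \sqrt{b} = -6 - 66 b^{\frac{3}{2}}$)
$h = \frac{1}{131224} - \frac{8767 i \sqrt{797}}{131224}$ ($h = \frac{-6 - 66 \left(-797\right)^{\frac{3}{2}}}{-787344} = \left(-6 - 66 \left(- 797 i \sqrt{797}\right)\right) \left(- \frac{1}{787344}\right) = \left(-6 + 52602 i \sqrt{797}\right) \left(- \frac{1}{787344}\right) = \frac{1}{131224} - \frac{8767 i \sqrt{797}}{131224} \approx 7.6206 \cdot 10^{-6} - 1.8861 i$)
$- h = - (\frac{1}{131224} - \frac{8767 i \sqrt{797}}{131224}) = - \frac{1}{131224} + \frac{8767 i \sqrt{797}}{131224}$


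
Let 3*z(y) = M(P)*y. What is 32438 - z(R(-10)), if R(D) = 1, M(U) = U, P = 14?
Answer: 97300/3 ≈ 32433.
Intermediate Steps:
z(y) = 14*y/3 (z(y) = (14*y)/3 = 14*y/3)
32438 - z(R(-10)) = 32438 - 14/3 = 97300/3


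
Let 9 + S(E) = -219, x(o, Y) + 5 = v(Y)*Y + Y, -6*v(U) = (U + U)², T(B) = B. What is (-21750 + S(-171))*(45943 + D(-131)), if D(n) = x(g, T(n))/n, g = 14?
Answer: -99339277950/131 ≈ -7.5832e+8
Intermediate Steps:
v(U) = -2*U²/3 (v(U) = -(U + U)²/6 = -4*U²/6 = -2*U²/3)
x(o, Y) = -5 + Y - 2*Y³/3 (x(o, Y) = -5 + ((-2*Y²/3)*Y + Y) = -5 + (-2*Y³/3 + Y) = -5 + (Y - 2*Y³/3) = -5 + Y - 2*Y³/3)
S(E) = -228 (S(E) = -9 - 219 = -228)
D(n) = (-5 + n - 2*n³/3)/n
(-21750 + S(-171))*(45943 + D(-131)) = (-21750 - 228)*(45943 + (-5 - 131 - ⅔*(-131)³)/(-131)) = -21978*(45943 - (-5 - 131 - ⅔*(-2248091))/131) = -21978*(45943 - (-5 - 131 + 4496182/3)/131) = -21978*(45943 - 1/131*4495774/3) = -21978*(45943 - 4495774/393) = -21978*13559825/393 = -99339277950/131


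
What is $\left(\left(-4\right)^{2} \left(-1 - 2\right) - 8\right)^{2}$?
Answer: $3136$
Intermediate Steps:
$\left(\left(-4\right)^{2} \left(-1 - 2\right) - 8\right)^{2} = \left(16 \left(-3\right) - 8\right)^{2} = \left(-48 - 8\right)^{2} = \left(-56\right)^{2} = 3136$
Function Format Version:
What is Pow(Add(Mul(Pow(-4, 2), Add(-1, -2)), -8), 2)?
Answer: 3136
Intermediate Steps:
Pow(Add(Mul(Pow(-4, 2), Add(-1, -2)), -8), 2) = Pow(Add(Mul(16, -3), -8), 2) = Pow(Add(-48, -8), 2) = Pow(-56, 2) = 3136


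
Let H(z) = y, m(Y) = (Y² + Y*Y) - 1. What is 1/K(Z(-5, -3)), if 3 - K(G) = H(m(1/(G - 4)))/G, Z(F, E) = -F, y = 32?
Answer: -5/17 ≈ -0.29412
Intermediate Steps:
m(Y) = -1 + 2*Y² (m(Y) = (Y² + Y²) - 1 = 2*Y² - 1 = -1 + 2*Y²)
H(z) = 32
K(G) = 3 - 32/G
1/K(Z(-5, -3)) = 1/(3 - 32/((-1*(-5)))) = 1/(3 - 32/5) = 1/(-17/5) = -5/17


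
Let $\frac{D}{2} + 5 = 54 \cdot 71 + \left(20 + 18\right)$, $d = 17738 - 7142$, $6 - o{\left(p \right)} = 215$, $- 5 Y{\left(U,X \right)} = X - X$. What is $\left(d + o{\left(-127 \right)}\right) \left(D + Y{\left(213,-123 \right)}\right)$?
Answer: $80333058$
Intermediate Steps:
$Y{\left(U,X \right)} = 0$ ($Y{\left(U,X \right)} = - \frac{X - X}{5} = \left(- \frac{1}{5}\right) 0 = 0$)
$o{\left(p \right)} = -209$ ($o{\left(p \right)} = 6 - 215 = -209$)
$d = 10596$
$D = 7734$ ($D = -10 + 2 \left(54 \cdot 71 + \left(20 + 18\right)\right) = -10 + 2 \left(3834 + 38\right) = -10 + 2 \cdot 3872 = -10 + 7744 = 7734$)
$\left(d + o{\left(-127 \right)}\right) \left(D + Y{\left(213,-123 \right)}\right) = \left(10596 - 209\right) \left(7734 + 0\right) = 10387 \cdot 7734 = 80333058$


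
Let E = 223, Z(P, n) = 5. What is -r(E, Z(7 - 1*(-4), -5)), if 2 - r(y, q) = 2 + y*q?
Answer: 1115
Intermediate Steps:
r(y, q) = -q*y (r(y, q) = 2 - (2 + y*q) = 2 - (2 + q*y) = 2 + (-2 - q*y) = -q*y)
-r(E, Z(7 - 1*(-4), -5)) = -(-1)*5*223 = -1*(-1115) = 1115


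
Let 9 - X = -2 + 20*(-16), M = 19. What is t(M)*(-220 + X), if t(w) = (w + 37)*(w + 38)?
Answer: 354312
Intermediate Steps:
X = 331 (X = 9 - (-2 + 20*(-16)) = 9 - (-2 - 320) = 9 - 1*(-322) = 9 + 322 = 331)
t(w) = (37 + w)*(38 + w)
t(M)*(-220 + X) = (1406 + 19**2 + 75*19)*(-220 + 331) = (1406 + 361 + 1425)*111 = 3192*111 = 354312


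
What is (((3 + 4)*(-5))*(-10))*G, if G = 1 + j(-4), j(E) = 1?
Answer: 700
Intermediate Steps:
G = 2 (G = 1 + 1 = 2)
(((3 + 4)*(-5))*(-10))*G = (((3 + 4)*(-5))*(-10))*2 = ((7*(-5))*(-10))*2 = -35*(-10)*2 = 350*2 = 700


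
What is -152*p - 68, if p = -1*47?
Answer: 7076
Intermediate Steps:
p = -47
-152*p - 68 = -152*(-47) - 68 = 7144 - 68 = 7076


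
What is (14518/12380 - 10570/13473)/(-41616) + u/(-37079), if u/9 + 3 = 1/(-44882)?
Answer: 2075991829099239407/2887922353527245774880 ≈ 0.00071885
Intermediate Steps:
u = -1211823/44882 (u = -27 + 9/(-44882) = -27 + 9*(-1/44882) = -27 - 9/44882 = -1211823/44882 ≈ -27.000)
(14518/12380 - 10570/13473)/(-41616) + u/(-37079) = (14518/12380 - 10570/13473)/(-41616) - 1211823/44882/(-37079) = (14518*(1/12380) - 10570*1/13473)*(-1/41616) - 1211823/44882*(-1/37079) = (7259/6190 - 10570/13473)*(-1/41616) + 1211823/1664179678 = (32372207/83397870)*(-1/41616) + 1211823/1664179678 = -32372207/3470685757920 + 1211823/1664179678 = 2075991829099239407/2887922353527245774880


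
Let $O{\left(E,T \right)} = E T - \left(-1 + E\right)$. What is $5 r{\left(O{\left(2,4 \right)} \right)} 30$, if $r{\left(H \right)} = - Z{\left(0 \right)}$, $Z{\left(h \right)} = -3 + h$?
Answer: $450$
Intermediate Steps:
$O{\left(E,T \right)} = 1 - E + E T$
$r{\left(H \right)} = 3$ ($r{\left(H \right)} = - (-3 + 0) = \left(-1\right) \left(-3\right) = 3$)
$5 r{\left(O{\left(2,4 \right)} \right)} 30 = 5 \cdot 3 \cdot 30 = 15 \cdot 30 = 450$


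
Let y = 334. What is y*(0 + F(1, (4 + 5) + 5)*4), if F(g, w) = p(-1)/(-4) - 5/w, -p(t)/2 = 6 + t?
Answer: 20040/7 ≈ 2862.9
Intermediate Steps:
p(t) = -12 - 2*t (p(t) = -2*(6 + t) = -12 - 2*t)
F(g, w) = 5/2 - 5/w (F(g, w) = (-12 - 2*(-1))/(-4) - 5/w = (-12 + 2)*(-1/4) - 5/w = -10*(-1/4) - 5/w = 5/2 - 5/w)
y*(0 + F(1, (4 + 5) + 5)*4) = 334*(0 + (5/2 - 5/((4 + 5) + 5))*4) = 334*(0 + (5/2 - 5/(9 + 5))*4) = 334*(0 + (5/2 - 5/14)*4) = 334*(0 + (15/7)*4) = 334*(0 + 60/7) = 334*(60/7) = 20040/7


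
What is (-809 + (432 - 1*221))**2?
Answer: 357604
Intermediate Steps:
(-809 + (432 - 1*221))**2 = (-809 + (432 - 221))**2 = (-809 + 211)**2 = (-598)**2 = 357604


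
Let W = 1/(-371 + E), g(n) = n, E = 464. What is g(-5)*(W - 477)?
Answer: 221800/93 ≈ 2384.9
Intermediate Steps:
W = 1/93 (W = 1/(-371 + 464) = 1/93 ≈ 0.010753)
g(-5)*(W - 477) = -5*(1/93 - 477) = -5*(-44360/93) = 221800/93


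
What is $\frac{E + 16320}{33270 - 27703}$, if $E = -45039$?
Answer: $- \frac{28719}{5567} \approx -5.1588$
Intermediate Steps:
$\frac{E + 16320}{33270 - 27703} = \frac{-45039 + 16320}{33270 - 27703} = - \frac{28719}{5567}$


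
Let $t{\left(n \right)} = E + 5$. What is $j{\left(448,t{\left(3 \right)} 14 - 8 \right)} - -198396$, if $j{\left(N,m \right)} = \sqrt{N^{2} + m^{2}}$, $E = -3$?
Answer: $198396 + 4 \sqrt{12569} \approx 1.9884 \cdot 10^{5}$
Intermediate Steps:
$t{\left(n \right)} = 2$ ($t{\left(n \right)} = -3 + 5 = 2$)
$j{\left(448,t{\left(3 \right)} 14 - 8 \right)} - -198396 = \sqrt{448^{2} + \left(2 \cdot 14 - 8\right)^{2}} - -198396 = \sqrt{200704 + \left(28 - 8\right)^{2}} + 198396 = \sqrt{200704 + 20^{2}} + 198396 = \sqrt{200704 + 400} + 198396 = \sqrt{201104} + 198396 = 4 \sqrt{12569} + 198396 = 198396 + 4 \sqrt{12569}$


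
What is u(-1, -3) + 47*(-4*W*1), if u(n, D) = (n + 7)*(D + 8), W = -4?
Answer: 782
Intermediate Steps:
u(n, D) = (7 + n)*(8 + D)
u(-1, -3) + 47*(-4*W*1) = (56 + 7*(-3) + 8*(-1) - 3*(-1)) + 47*(-4*(-4)*1) = (56 - 21 - 8 + 3) + 47*(16*1) = 30 + 47*16 = 30 + 752 = 782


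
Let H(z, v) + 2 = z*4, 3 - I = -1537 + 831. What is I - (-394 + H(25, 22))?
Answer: 1005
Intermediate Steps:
I = 709 (I = 3 - (-1537 + 831) = 3 - 1*(-706) = 3 + 706 = 709)
H(z, v) = -2 + 4*z (H(z, v) = -2 + z*4 = -2 + 4*z)
I - (-394 + H(25, 22)) = 709 - (-394 + (-2 + 4*25)) = 709 - (-394 + (-2 + 100)) = 709 - (-394 + 98) = 709 - 1*(-296) = 709 + 296 = 1005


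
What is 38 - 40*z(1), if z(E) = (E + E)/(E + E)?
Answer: -2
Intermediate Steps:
z(E) = 1 (z(E) = (2*E)/((2*E)) = (2*E)*(1/(2*E)) = 1)
38 - 40*z(1) = 38 - 40*1 = 38 - 40 = -2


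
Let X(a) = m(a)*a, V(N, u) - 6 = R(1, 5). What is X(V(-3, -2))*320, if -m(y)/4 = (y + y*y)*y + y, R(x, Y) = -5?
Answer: -3840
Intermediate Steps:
m(y) = -4*y - 4*y*(y + y**2) (m(y) = -4*((y + y*y)*y + y) = -4*((y + y**2)*y + y) = -4*(y*(y + y**2) + y) = -4*(y + y*(y + y**2)) = -4*y - 4*y*(y + y**2))
V(N, u) = 1 (V(N, u) = 6 - 5 = 1)
X(a) = -4*a**2*(1 + a + a**2) (X(a) = (-4*a*(1 + a + a**2))*a = -4*a**2*(1 + a + a**2))
X(V(-3, -2))*320 = (4*1**2*(-1 - 1*1 - 1*1**2))*320 = (4*1*(-1 - 1 - 1*1))*320 = (4*1*(-1 - 1 - 1))*320 = (4*1*(-3))*320 = -12*320 = -3840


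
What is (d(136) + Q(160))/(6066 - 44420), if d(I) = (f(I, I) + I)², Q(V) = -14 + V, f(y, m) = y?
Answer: -37065/19177 ≈ -1.9328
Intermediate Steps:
d(I) = 4*I² (d(I) = (I + I)² = (2*I)² = 4*I²)
(d(136) + Q(160))/(6066 - 44420) = (4*136² + (-14 + 160))/(6066 - 44420) = (4*18496 + 146)/(-38354) = (73984 + 146)*(-1/38354) = 74130*(-1/38354) = -37065/19177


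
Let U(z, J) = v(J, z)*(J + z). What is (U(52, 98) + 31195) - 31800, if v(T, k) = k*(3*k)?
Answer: 1216195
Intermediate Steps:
v(T, k) = 3*k**2
U(z, J) = 3*z**2*(J + z) (U(z, J) = (3*z**2)*(J + z) = 3*z**2*(J + z))
(U(52, 98) + 31195) - 31800 = (3*52**2*(98 + 52) + 31195) - 31800 = (3*2704*150 + 31195) - 31800 = (1216800 + 31195) - 31800 = 1247995 - 31800 = 1216195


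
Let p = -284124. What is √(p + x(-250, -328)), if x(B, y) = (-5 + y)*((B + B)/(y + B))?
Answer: I*√82195086/17 ≈ 533.3*I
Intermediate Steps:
x(B, y) = 2*B*(-5 + y)/(B + y) (x(B, y) = (-5 + y)*((2*B)/(B + y)) = (-5 + y)*(2*B/(B + y)) = 2*B*(-5 + y)/(B + y))
√(p + x(-250, -328)) = √(-284124 + 2*(-250)*(-5 - 328)/(-250 - 328)) = √(-284124 + 2*(-250)*(-333)/(-578)) = √(-284124 + 2*(-250)*(-1/578)*(-333)) = √(-284124 - 83250/289) = √(-82195086/289) = I*√82195086/17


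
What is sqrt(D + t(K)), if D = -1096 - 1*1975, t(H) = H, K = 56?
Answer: 3*I*sqrt(335) ≈ 54.909*I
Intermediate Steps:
D = -3071 (D = -1096 - 1975 = -3071)
sqrt(D + t(K)) = sqrt(-3071 + 56) = sqrt(-3015) = 3*I*sqrt(335)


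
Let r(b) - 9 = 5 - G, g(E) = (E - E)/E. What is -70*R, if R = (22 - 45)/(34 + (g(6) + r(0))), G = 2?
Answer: 35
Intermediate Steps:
g(E) = 0 (g(E) = 0/E = 0)
r(b) = 12 (r(b) = 9 + (5 - 1*2) = 9 + (5 - 2) = 9 + 3 = 12)
R = -½ (R = (22 - 45)/(34 + (0 + 12)) = -23/(34 + 12) = -23/46 = -23*1/46 = -½ ≈ -0.50000)
-70*R = -70*(-½) = 35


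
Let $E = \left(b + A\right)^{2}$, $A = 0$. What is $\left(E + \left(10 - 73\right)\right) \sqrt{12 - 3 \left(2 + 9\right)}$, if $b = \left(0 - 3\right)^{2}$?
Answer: $18 i \sqrt{21} \approx 82.486 i$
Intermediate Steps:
$b = 9$ ($b = \left(-3\right)^{2} = 9$)
$E = 81$ ($E = \left(9 + 0\right)^{2} = 9^{2} = 81$)
$\left(E + \left(10 - 73\right)\right) \sqrt{12 - 3 \left(2 + 9\right)} = \left(81 + \left(10 - 73\right)\right) \sqrt{12 - 3 \left(2 + 9\right)} = \left(81 - 63\right) \sqrt{12 - 33} = 18 \sqrt{12 - 33} = 18 \sqrt{-21} = 18 i \sqrt{21}$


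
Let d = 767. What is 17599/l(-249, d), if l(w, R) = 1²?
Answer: 17599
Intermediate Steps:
l(w, R) = 1
17599/l(-249, d) = 17599/1 = 17599*1 = 17599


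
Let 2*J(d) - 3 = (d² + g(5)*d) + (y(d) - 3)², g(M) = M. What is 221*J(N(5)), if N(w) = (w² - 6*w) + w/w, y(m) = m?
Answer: 5304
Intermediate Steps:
N(w) = 1 + w² - 6*w (N(w) = (w² - 6*w) + 1 = 1 + w² - 6*w)
J(d) = 3/2 + d²/2 + (-3 + d)²/2 + 5*d/2 (J(d) = 3/2 + ((d² + 5*d) + (d - 3)²)/2 = 3/2 + ((d² + 5*d) + (-3 + d)²)/2 = 3/2 + (d² + (-3 + d)² + 5*d)/2 = 3/2 + (d²/2 + (-3 + d)²/2 + 5*d/2) = 3/2 + d²/2 + (-3 + d)²/2 + 5*d/2)
221*J(N(5)) = 221*(6 + (1 + 5² - 6*5)² - (1 + 5² - 6*5)/2) = 221*(6 + (1 + 25 - 30)² - (1 + 25 - 30)/2) = 221*(6 + (-4)² - ½*(-4)) = 221*(6 + 16 + 2) = 221*24 = 5304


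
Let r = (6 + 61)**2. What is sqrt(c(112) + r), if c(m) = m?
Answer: sqrt(4601) ≈ 67.831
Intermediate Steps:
r = 4489 (r = 67**2 = 4489)
sqrt(c(112) + r) = sqrt(112 + 4489) = sqrt(4601)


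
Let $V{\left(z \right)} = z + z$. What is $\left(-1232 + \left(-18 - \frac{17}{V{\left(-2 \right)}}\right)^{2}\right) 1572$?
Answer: $- \frac{6557991}{4} \approx -1.6395 \cdot 10^{6}$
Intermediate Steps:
$V{\left(z \right)} = 2 z$
$\left(-1232 + \left(-18 - \frac{17}{V{\left(-2 \right)}}\right)^{2}\right) 1572 = \left(-1232 + \left(-18 - \frac{17}{2 \left(-2\right)}\right)^{2}\right) 1572 = \left(-1232 + \left(-18 - \frac{17}{-4}\right)^{2}\right) 1572 = \left(-1232 + \left(-18 - - \frac{17}{4}\right)^{2}\right) 1572 = \left(-1232 + \left(-18 + \frac{17}{4}\right)^{2}\right) 1572 = \left(-1232 + \left(- \frac{55}{4}\right)^{2}\right) 1572 = \left(-1232 + \frac{3025}{16}\right) 1572 = \left(- \frac{16687}{16}\right) 1572 = - \frac{6557991}{4}$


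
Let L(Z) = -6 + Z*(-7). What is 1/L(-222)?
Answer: 1/1548 ≈ 0.00064600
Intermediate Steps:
L(Z) = -6 - 7*Z
1/L(-222) = 1/(-6 - 7*(-222)) = 1/(-6 + 1554) = 1/1548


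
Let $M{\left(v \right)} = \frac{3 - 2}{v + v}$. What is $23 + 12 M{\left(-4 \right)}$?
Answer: $\frac{43}{2} \approx 21.5$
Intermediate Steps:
$M{\left(v \right)} = \frac{1}{2 v}$ ($M{\left(v \right)} = 1 \frac{1}{2 v} = \frac{1}{2 v}$)
$23 + 12 M{\left(-4 \right)} = 23 + 12 \frac{1}{2 \left(-4\right)} = 23 + 12 \cdot \frac{1}{2} \left(- \frac{1}{4}\right) = 23 + 12 \left(- \frac{1}{8}\right) = 23 - \frac{3}{2} = \frac{43}{2}$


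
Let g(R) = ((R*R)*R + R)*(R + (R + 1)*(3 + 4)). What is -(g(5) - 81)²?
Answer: -36348841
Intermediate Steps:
g(R) = (7 + 8*R)*(R + R³) (g(R) = (R²*R + R)*(R + (1 + R)*7) = (R³ + R)*(R + (7 + 7*R)) = (R + R³)*(7 + 8*R) = (7 + 8*R)*(R + R³))
-(g(5) - 81)² = -(5*(7 + 7*5² + 8*5 + 8*5³) - 81)² = -(5*(7 + 7*25 + 40 + 8*125) - 81)² = -(5*(7 + 175 + 40 + 1000) - 81)² = -(5*1222 - 81)² = -(6110 - 81)² = -1*6029² = -1*36348841 = -36348841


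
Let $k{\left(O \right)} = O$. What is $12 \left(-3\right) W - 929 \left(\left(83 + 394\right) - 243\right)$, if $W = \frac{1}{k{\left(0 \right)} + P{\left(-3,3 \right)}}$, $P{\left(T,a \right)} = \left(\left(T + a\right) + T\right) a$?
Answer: $-217382$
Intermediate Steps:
$P{\left(T,a \right)} = a \left(a + 2 T\right)$ ($P{\left(T,a \right)} = \left(a + 2 T\right) a = a \left(a + 2 T\right)$)
$W = - \frac{1}{9}$ ($W = \frac{1}{0 + 3 \left(3 + 2 \left(-3\right)\right)} = \frac{1}{0 + 3 \left(3 - 6\right)} = \frac{1}{0 + 3 \left(-3\right)} = \frac{1}{0 - 9} = \frac{1}{-9} = - \frac{1}{9} \approx -0.11111$)
$12 \left(-3\right) W - 929 \left(\left(83 + 394\right) - 243\right) = 12 \left(-3\right) \left(- \frac{1}{9}\right) - 929 \left(\left(83 + 394\right) - 243\right) = \left(-36\right) \left(- \frac{1}{9}\right) - 929 \left(477 - 243\right) = 4 - 217386 = -217382$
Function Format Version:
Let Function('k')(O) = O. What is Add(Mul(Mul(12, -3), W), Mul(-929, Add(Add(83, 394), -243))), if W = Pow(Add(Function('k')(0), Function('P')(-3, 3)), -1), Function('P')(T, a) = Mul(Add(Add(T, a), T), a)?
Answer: -217382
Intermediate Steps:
Function('P')(T, a) = Mul(a, Add(a, Mul(2, T))) (Function('P')(T, a) = Mul(Add(a, Mul(2, T)), a) = Mul(a, Add(a, Mul(2, T))))
W = Rational(-1, 9) (W = Pow(Add(0, Mul(3, Add(3, Mul(2, -3)))), -1) = Pow(Add(0, Mul(3, Add(3, -6))), -1) = Pow(Add(0, Mul(3, -3)), -1) = Pow(Add(0, -9), -1) = Pow(-9, -1) = Rational(-1, 9) ≈ -0.11111)
Add(Mul(Mul(12, -3), W), Mul(-929, Add(Add(83, 394), -243))) = Add(Mul(Mul(12, -3), Rational(-1, 9)), Mul(-929, Add(Add(83, 394), -243))) = Add(Mul(-36, Rational(-1, 9)), Mul(-929, Add(477, -243))) = Add(4, Mul(-929, 234)) = Add(4, -217386) = -217382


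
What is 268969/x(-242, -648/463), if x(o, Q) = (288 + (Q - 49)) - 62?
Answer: 124532647/81303 ≈ 1531.7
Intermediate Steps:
x(o, Q) = 177 + Q (x(o, Q) = (288 + (-49 + Q)) - 62 = (239 + Q) - 62 = 177 + Q)
268969/x(-242, -648/463) = 268969/(177 - 648/463) = 268969/(81303/463) = 268969*(463/81303) = 124532647/81303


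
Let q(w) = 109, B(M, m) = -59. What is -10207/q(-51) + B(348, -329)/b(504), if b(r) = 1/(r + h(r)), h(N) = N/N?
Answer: -3257862/109 ≈ -29889.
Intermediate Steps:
h(N) = 1
b(r) = 1/(1 + r) (b(r) = 1/(r + 1) = 1/(1 + r))
-10207/q(-51) + B(348, -329)/b(504) = -10207/109 - 59/(1/(1 + 504)) = -10207*1/109 - 59/(1/505) = -10207/109 - 59/1/505 = -10207/109 - 59*505 = -10207/109 - 29795 = -3257862/109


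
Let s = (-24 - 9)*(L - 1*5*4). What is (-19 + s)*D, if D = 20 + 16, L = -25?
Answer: 52776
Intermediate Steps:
D = 36
s = 1485 (s = (-24 - 9)*(-25 - 1*5*4) = -33*(-25 - 5*4) = -33*(-25 - 20) = -33*(-45) = 1485)
(-19 + s)*D = (-19 + 1485)*36 = 1466*36 = 52776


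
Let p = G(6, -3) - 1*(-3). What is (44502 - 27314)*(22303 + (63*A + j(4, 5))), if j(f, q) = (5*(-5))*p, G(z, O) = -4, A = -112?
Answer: 262495136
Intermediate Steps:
p = -1 (p = -4 - 1*(-3) = -4 + 3 = -1)
j(f, q) = 25 (j(f, q) = (5*(-5))*(-1) = -25*(-1) = 25)
(44502 - 27314)*(22303 + (63*A + j(4, 5))) = (44502 - 27314)*(22303 + (63*(-112) + 25)) = 17188*(22303 + (-7056 + 25)) = 17188*(22303 - 7031) = 17188*15272 = 262495136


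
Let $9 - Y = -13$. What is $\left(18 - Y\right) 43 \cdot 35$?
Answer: $-6020$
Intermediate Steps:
$Y = 22$ ($Y = 9 - -13 = 9 + 13 = 22$)
$\left(18 - Y\right) 43 \cdot 35 = \left(18 - 22\right) 43 \cdot 35 = \left(-4\right) 43 \cdot 35 = \left(-172\right) 35 = -6020$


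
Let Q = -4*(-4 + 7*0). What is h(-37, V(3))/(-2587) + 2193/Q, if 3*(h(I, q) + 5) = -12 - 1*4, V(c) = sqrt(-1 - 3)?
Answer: 17020369/124176 ≈ 137.07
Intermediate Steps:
V(c) = 2*I (V(c) = sqrt(-4) = 2*I)
h(I, q) = -31/3 (h(I, q) = -5 + (-12 - 1*4)/3 = -5 + (-12 - 4)/3 = -5 + (1/3)*(-16) = -5 - 16/3 = -31/3)
Q = 16 (Q = -4*(-4 + 0) = -4*(-4) = 16)
h(-37, V(3))/(-2587) + 2193/Q = -31/3/(-2587) + 2193/16 = -31/3*(-1/2587) + 2193*(1/16) = 31/7761 + 2193/16 = 17020369/124176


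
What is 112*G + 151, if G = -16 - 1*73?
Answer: -9817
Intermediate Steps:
G = -89 (G = -16 - 73 = -89)
112*G + 151 = 112*(-89) + 151 = -9968 + 151 = -9817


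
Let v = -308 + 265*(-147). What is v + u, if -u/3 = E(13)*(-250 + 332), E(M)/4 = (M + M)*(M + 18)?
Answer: -832367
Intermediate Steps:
E(M) = 8*M*(18 + M) (E(M) = 4*((M + M)*(M + 18)) = 4*((2*M)*(18 + M)) = 4*(2*M*(18 + M)) = 8*M*(18 + M))
v = -39263 (v = -308 - 38955 = -39263)
u = -793104 (u = -3*8*13*(18 + 13)*(-250 + 332) = -3*8*13*31*82 = -9672*82 = -3*264368 = -793104)
v + u = -39263 - 793104 = -832367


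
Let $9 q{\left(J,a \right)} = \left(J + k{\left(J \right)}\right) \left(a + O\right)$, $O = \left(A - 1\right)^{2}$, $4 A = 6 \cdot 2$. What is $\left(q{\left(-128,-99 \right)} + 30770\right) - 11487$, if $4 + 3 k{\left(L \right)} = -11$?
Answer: $\frac{186182}{9} \approx 20687.0$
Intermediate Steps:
$A = 3$ ($A = \frac{6 \cdot 2}{4} = \frac{1}{4} \cdot 12 = 3$)
$k{\left(L \right)} = -5$ ($k{\left(L \right)} = - \frac{4}{3} + \frac{1}{3} \left(-11\right) = - \frac{4}{3} - \frac{11}{3} = -5$)
$O = 4$ ($O = \left(3 - 1\right)^{2} = 2^{2} = 4$)
$q{\left(J,a \right)} = \frac{\left(-5 + J\right) \left(4 + a\right)}{9}$ ($q{\left(J,a \right)} = \frac{\left(J - 5\right) \left(a + 4\right)}{9} = \frac{\left(-5 + J\right) \left(4 + a\right)}{9}$)
$\left(q{\left(-128,-99 \right)} + 30770\right) - 11487 = \left(\left(- \frac{20}{9} - -55 + \frac{4}{9} \left(-128\right) + \frac{1}{9} \left(-128\right) \left(-99\right)\right) + 30770\right) - 11487 = \left(\left(- \frac{20}{9} + 55 - \frac{512}{9} + 1408\right) + 30770\right) - 11487 = \left(\frac{12635}{9} + 30770\right) - 11487 = \frac{289565}{9} - 11487 = \frac{186182}{9}$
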